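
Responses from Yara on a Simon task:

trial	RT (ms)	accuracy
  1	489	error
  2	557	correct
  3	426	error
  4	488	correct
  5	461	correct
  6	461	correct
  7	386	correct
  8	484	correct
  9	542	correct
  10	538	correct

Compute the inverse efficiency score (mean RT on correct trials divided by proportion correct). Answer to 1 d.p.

612.0 ms

Correct trials (n=8): 557, 488, 461, 461, 386, 484, 542, 538
Mean correct RT = 3917/8 = 489.6250 ms
Proportion correct = 8/10
IES = 489.6250 / (8/10) = 612.031 ms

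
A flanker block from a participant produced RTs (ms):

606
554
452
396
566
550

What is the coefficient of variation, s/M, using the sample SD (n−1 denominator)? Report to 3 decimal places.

n = 6, Σ = 3124, M = 520.6667
Σ(x−M)² = 31565.333; s = √(31565.333/5) = 79.4548
CV = 79.4548 / 520.6667 = 0.15260

0.153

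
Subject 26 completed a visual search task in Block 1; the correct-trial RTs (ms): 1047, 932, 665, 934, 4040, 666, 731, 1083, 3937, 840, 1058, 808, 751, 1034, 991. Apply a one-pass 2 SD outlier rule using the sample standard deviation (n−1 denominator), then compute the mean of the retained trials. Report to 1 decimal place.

n = 15, ΣRT = 19517, M = 1301.133
Σ(x−M)² = 16950635.73; s = √(16950635.73/14) = 1100.345
Cutoffs: 1301.133 ± 2·1100.345 → [-899.6, 3501.8]
Outside: 3937, 4040 → excluded.
Retained (n=13): Σ = 11540, mean = 11540/13 = 887.692

887.7 ms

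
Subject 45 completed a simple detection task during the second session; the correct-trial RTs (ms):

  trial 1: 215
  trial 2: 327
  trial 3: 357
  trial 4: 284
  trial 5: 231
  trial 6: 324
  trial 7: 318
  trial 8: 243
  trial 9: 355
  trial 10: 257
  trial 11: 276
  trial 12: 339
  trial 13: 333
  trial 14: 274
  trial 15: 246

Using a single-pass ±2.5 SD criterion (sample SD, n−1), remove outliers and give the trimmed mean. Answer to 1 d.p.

291.9 ms

n = 15, ΣRT = 4379, M = 291.933
Σ(x−M)² = 31044.93; s = √(31044.93/14) = 47.090
Cutoffs: 291.933 ± 2.5·47.090 → [174.2, 409.7]
No RTs fall outside the cutoffs; all 15 retained. Mean = 4379/15 = 291.933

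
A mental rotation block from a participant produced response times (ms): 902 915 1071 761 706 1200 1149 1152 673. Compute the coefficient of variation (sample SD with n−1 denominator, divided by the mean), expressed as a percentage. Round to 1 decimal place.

21.5%

n = 9, Σ = 8529, M = 947.6667
Σ(x−M)² = 333012.000; s = √(333012.000/8) = 204.0257
CV = 204.0257 / 947.6667 = 0.21529 = 21.529%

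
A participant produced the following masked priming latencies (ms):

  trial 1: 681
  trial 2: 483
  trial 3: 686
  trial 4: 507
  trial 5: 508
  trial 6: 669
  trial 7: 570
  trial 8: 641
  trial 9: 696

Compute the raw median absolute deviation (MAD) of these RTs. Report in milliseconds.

Sorted: 483, 507, 508, 570, 641, 669, 681, 686, 696 → median = 641
|x − 641|: 40, 158, 45, 134, 133, 28, 71, 0, 55
Sorted deviations: 0, 28, 40, 45, 55, 71, 133, 134, 158 → MAD = 55

55 ms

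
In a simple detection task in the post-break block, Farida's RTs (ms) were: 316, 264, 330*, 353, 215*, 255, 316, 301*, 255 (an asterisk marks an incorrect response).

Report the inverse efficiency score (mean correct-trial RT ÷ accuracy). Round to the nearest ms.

440 ms

Correct trials (n=6): 316, 264, 353, 255, 316, 255
Mean correct RT = 1759/6 = 293.1667 ms
Proportion correct = 6/9
IES = 293.1667 / (6/9) = 439.750 ms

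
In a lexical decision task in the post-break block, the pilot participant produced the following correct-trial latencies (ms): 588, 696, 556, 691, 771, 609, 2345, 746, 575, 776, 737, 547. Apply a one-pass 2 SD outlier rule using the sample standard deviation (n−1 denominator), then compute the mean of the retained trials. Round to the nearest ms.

n = 12, ΣRT = 9637, M = 803.083
Σ(x−M)² = 2673504.92; s = √(2673504.92/11) = 492.997
Cutoffs: 803.083 ± 2·492.997 → [-182.9, 1789.1]
Outside: 2345 → excluded.
Retained (n=11): Σ = 7292, mean = 7292/11 = 662.909

663 ms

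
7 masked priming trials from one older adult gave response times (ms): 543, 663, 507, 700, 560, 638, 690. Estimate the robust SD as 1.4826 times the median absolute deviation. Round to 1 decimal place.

91.9 ms

Sorted: 507, 543, 560, 638, 663, 690, 700 → median = 638
|x − 638| sorted: 0, 25, 52, 62, 78, 95, 131 → MAD = 62
Robust SD ≈ 1.4826 × 62 = 91.921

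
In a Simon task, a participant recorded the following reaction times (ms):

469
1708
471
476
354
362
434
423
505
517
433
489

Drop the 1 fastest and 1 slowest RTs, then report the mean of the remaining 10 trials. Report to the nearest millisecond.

Sorted: 354, 362, 423, 433, 434, 469, 471, 476, 489, 505, 517, 1708
Drop lowest 1 (354) and highest 1 (1708)
Remaining (n=10): Σ = 4579, mean = 4579/10 = 457.900

458 ms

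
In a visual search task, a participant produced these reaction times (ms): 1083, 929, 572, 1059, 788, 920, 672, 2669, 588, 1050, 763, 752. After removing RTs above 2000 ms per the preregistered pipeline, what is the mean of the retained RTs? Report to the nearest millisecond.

834 ms

Excluded: 2669
Retained (n=11): Σ = 9176
Mean = 9176/11 = 834.1818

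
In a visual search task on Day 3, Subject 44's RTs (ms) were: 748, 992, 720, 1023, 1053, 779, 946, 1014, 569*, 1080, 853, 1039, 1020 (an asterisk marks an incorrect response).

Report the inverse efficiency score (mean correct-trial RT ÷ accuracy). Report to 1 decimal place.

1017.2 ms

Correct trials (n=12): 748, 992, 720, 1023, 1053, 779, 946, 1014, 1080, 853, 1039, 1020
Mean correct RT = 11267/12 = 938.9167 ms
Proportion correct = 12/13
IES = 938.9167 / (12/13) = 1017.160 ms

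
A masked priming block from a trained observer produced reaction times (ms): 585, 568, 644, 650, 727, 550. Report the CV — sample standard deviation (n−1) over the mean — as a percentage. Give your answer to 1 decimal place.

n = 6, Σ = 3724, M = 620.6667
Σ(x−M)² = 21751.333; s = √(21751.333/5) = 65.9566
CV = 65.9566 / 620.6667 = 0.10627 = 10.627%

10.6%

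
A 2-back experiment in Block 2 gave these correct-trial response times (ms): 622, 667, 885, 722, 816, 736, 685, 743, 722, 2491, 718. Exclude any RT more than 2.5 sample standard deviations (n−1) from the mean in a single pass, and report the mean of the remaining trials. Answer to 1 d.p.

n = 11, ΣRT = 9807, M = 891.545
Σ(x−M)² = 2863610.73; s = √(2863610.73/10) = 535.127
Cutoffs: 891.545 ± 2.5·535.127 → [-446.3, 2229.4]
Outside: 2491 → excluded.
Retained (n=10): Σ = 7316, mean = 7316/10 = 731.600

731.6 ms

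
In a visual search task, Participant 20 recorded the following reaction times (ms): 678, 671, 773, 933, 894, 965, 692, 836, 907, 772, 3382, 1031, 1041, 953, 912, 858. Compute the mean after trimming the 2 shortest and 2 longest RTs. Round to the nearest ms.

Sorted: 671, 678, 692, 772, 773, 836, 858, 894, 907, 912, 933, 953, 965, 1031, 1041, 3382
Drop lowest 2 (671, 678) and highest 2 (1041, 3382)
Remaining (n=12): Σ = 10526, mean = 10526/12 = 877.167

877 ms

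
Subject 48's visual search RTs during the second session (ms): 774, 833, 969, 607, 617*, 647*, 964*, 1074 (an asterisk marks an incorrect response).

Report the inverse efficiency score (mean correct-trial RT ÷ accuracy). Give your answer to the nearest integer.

Correct trials (n=5): 774, 833, 969, 607, 1074
Mean correct RT = 4257/5 = 851.4000 ms
Proportion correct = 5/8
IES = 851.4000 / (5/8) = 1362.240 ms

1362 ms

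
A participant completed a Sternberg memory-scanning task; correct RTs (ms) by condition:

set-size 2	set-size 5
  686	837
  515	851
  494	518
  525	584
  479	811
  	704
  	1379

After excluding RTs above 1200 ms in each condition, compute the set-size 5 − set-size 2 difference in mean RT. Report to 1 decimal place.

177.7 ms

set-size 5: exclude 1379
M(set-size 2) = 2699/5 = 539.800
M(set-size 5) = 4305/6 = 717.500
Difference = 717.500 − 539.800 = 177.700 ms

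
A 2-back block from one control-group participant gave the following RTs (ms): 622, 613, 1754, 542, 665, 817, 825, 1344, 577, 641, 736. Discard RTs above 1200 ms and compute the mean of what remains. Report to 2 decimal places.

Excluded: 1344, 1754
Retained (n=9): Σ = 6038
Mean = 6038/9 = 670.8889

670.89 ms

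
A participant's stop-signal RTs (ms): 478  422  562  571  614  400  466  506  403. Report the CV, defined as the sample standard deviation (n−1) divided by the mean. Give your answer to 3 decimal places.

n = 9, Σ = 4422, M = 491.3333
Σ(x−M)² = 48374.000; s = √(48374.000/8) = 77.7609
CV = 77.7609 / 491.3333 = 0.15826

0.158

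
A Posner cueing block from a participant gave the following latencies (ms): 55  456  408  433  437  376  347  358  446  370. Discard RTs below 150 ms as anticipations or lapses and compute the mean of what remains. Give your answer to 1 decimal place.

403.4 ms

Excluded: 55
Retained (n=9): Σ = 3631
Mean = 3631/9 = 403.4444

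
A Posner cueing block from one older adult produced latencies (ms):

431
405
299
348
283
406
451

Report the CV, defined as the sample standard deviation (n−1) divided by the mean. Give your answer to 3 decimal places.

n = 7, Σ = 2623, M = 374.7143
Σ(x−M)² = 25741.429; s = √(25741.429/6) = 65.4999
CV = 65.4999 / 374.7143 = 0.17480

0.175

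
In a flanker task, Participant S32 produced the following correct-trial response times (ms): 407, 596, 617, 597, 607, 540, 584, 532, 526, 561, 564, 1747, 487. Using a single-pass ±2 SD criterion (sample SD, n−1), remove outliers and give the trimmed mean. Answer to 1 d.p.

n = 13, ΣRT = 8365, M = 643.462
Σ(x−M)² = 1358207.23; s = √(1358207.23/12) = 336.428
Cutoffs: 643.462 ± 2·336.428 → [-29.4, 1316.3]
Outside: 1747 → excluded.
Retained (n=12): Σ = 6618, mean = 6618/12 = 551.500

551.5 ms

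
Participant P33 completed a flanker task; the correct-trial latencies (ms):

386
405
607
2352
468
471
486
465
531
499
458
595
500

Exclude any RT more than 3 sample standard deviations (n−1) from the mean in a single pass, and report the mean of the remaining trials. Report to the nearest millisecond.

489 ms

n = 13, ΣRT = 8223, M = 632.538
Σ(x−M)² = 3250047.23; s = √(3250047.23/12) = 520.420
Cutoffs: 632.538 ± 3·520.420 → [-928.7, 2193.8]
Outside: 2352 → excluded.
Retained (n=12): Σ = 5871, mean = 5871/12 = 489.250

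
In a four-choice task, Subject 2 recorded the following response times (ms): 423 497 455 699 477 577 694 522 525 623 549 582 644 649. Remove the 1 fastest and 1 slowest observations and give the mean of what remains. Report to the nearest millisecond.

Sorted: 423, 455, 477, 497, 522, 525, 549, 577, 582, 623, 644, 649, 694, 699
Drop lowest 1 (423) and highest 1 (699)
Remaining (n=12): Σ = 6794, mean = 6794/12 = 566.167

566 ms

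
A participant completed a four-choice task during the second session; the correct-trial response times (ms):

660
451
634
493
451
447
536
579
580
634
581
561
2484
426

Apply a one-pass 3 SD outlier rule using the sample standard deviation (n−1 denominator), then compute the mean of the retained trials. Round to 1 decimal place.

n = 14, ΣRT = 9517, M = 679.786
Σ(x−M)² = 3582602.36; s = √(3582602.36/13) = 524.962
Cutoffs: 679.786 ± 3·524.962 → [-895.1, 2254.7]
Outside: 2484 → excluded.
Retained (n=13): Σ = 7033, mean = 7033/13 = 541.000

541.0 ms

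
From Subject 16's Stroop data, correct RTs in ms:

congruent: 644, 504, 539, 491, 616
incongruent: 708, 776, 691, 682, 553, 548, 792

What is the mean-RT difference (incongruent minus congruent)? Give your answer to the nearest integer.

M(congruent) = 2794/5 = 558.800
M(incongruent) = 4750/7 = 678.571
Difference = 678.571 − 558.800 = 119.771 ms

120 ms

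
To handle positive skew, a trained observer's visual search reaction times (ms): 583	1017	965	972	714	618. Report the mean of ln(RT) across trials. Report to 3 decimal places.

ln(RT): 6.3682, 6.9246, 6.8721, 6.8794, 6.5709, 6.4265
Σ ln(RT) = 40.0417
Mean = 40.0417/6 = 6.67361

6.674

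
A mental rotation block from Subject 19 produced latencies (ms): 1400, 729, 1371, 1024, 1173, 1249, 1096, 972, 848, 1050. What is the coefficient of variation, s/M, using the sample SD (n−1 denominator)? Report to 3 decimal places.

0.197

n = 10, Σ = 10912, M = 1091.2000
Σ(x−M)² = 416017.600; s = √(416017.600/9) = 214.9981
CV = 214.9981 / 1091.2000 = 0.19703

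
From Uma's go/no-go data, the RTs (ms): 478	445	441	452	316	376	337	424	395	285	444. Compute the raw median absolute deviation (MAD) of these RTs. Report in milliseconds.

Sorted: 285, 316, 337, 376, 395, 424, 441, 444, 445, 452, 478 → median = 424
|x − 424|: 54, 21, 17, 28, 108, 48, 87, 0, 29, 139, 20
Sorted deviations: 0, 17, 20, 21, 28, 29, 48, 54, 87, 108, 139 → MAD = 29

29 ms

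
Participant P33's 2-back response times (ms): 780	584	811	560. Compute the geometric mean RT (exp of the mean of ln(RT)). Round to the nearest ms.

674 ms

ln(RT): 6.6593, 6.3699, 6.6983, 6.3279
Mean ln(RT) = 26.0554/4 = 6.51385
Geometric mean = exp(6.51385) = 674.42 ms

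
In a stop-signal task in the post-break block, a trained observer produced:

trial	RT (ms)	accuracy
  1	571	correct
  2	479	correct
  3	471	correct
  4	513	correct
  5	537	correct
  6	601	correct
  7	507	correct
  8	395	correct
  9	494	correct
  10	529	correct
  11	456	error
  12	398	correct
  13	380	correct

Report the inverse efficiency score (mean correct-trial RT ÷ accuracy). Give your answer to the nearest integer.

530 ms

Correct trials (n=12): 571, 479, 471, 513, 537, 601, 507, 395, 494, 529, 398, 380
Mean correct RT = 5875/12 = 489.5833 ms
Proportion correct = 12/13
IES = 489.5833 / (12/13) = 530.382 ms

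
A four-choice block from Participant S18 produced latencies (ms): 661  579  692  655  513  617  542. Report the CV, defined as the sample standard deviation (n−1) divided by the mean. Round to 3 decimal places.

0.109

n = 7, Σ = 4259, M = 608.4286
Σ(x−M)² = 26375.714; s = √(26375.714/6) = 66.3020
CV = 66.3020 / 608.4286 = 0.10897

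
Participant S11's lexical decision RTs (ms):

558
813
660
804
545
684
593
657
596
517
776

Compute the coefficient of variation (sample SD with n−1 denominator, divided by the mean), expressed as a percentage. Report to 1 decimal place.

n = 11, Σ = 7203, M = 654.8182
Σ(x−M)² = 110553.636; s = √(110553.636/10) = 105.1445
CV = 105.1445 / 654.8182 = 0.16057 = 16.057%

16.1%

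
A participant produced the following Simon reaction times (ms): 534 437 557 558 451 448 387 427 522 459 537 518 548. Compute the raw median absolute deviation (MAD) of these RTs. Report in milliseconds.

40 ms

Sorted: 387, 427, 437, 448, 451, 459, 518, 522, 534, 537, 548, 557, 558 → median = 518
|x − 518|: 16, 81, 39, 40, 67, 70, 131, 91, 4, 59, 19, 0, 30
Sorted deviations: 0, 4, 16, 19, 30, 39, 40, 59, 67, 70, 81, 91, 131 → MAD = 40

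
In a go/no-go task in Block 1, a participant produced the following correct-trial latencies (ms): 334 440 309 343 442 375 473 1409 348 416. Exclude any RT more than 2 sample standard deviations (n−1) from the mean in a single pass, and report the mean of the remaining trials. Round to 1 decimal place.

386.7 ms

n = 10, ΣRT = 4889, M = 488.900
Σ(x−M)² = 967212.90; s = √(967212.90/9) = 327.823
Cutoffs: 488.900 ± 2·327.823 → [-166.7, 1144.5]
Outside: 1409 → excluded.
Retained (n=9): Σ = 3480, mean = 3480/9 = 386.667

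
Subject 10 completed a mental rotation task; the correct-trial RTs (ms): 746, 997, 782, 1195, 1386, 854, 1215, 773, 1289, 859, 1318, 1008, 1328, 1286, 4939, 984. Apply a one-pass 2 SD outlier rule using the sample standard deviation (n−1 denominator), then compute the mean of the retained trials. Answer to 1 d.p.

1068.0 ms

n = 16, ΣRT = 20959, M = 1309.938
Σ(x−M)² = 14791106.94; s = √(14791106.94/15) = 993.012
Cutoffs: 1309.938 ± 2·993.012 → [-676.1, 3296.0]
Outside: 4939 → excluded.
Retained (n=15): Σ = 16020, mean = 16020/15 = 1068.000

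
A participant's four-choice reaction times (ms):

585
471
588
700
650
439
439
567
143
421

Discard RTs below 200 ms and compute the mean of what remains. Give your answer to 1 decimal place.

Excluded: 143
Retained (n=9): Σ = 4860
Mean = 4860/9 = 540.0000

540.0 ms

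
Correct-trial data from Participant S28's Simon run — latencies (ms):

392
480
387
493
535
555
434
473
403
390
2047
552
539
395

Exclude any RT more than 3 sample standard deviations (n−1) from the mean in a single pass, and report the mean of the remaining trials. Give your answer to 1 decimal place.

n = 14, ΣRT = 8075, M = 576.786
Σ(x−M)² = 2381640.36; s = √(2381640.36/13) = 428.022
Cutoffs: 576.786 ± 3·428.022 → [-707.3, 1860.9]
Outside: 2047 → excluded.
Retained (n=13): Σ = 6028, mean = 6028/13 = 463.692

463.7 ms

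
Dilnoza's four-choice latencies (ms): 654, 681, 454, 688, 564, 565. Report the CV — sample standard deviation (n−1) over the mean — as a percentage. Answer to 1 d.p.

n = 6, Σ = 3606, M = 601.0000
Σ(x−M)² = 41052.000; s = √(41052.000/5) = 90.6113
CV = 90.6113 / 601.0000 = 0.15077 = 15.077%

15.1%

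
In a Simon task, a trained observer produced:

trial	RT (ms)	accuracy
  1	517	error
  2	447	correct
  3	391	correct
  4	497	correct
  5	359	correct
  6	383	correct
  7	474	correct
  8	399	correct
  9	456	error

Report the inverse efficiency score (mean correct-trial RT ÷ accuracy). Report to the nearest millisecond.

542 ms

Correct trials (n=7): 447, 391, 497, 359, 383, 474, 399
Mean correct RT = 2950/7 = 421.4286 ms
Proportion correct = 7/9
IES = 421.4286 / (7/9) = 541.837 ms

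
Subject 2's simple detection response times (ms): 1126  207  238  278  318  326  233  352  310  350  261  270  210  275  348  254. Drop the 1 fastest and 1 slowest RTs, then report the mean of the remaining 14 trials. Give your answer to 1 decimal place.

Sorted: 207, 210, 233, 238, 254, 261, 270, 275, 278, 310, 318, 326, 348, 350, 352, 1126
Drop lowest 1 (207) and highest 1 (1126)
Remaining (n=14): Σ = 4023, mean = 4023/14 = 287.357

287.4 ms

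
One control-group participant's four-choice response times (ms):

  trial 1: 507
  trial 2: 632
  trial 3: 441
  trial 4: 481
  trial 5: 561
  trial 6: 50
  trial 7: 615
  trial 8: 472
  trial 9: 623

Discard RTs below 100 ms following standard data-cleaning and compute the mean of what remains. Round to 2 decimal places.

541.50 ms

Excluded: 50
Retained (n=8): Σ = 4332
Mean = 4332/8 = 541.5000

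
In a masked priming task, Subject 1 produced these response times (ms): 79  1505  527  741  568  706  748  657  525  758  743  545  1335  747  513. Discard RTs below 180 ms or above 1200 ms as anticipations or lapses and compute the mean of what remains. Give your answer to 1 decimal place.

648.2 ms

Excluded: 79, 1335, 1505
Retained (n=12): Σ = 7778
Mean = 7778/12 = 648.1667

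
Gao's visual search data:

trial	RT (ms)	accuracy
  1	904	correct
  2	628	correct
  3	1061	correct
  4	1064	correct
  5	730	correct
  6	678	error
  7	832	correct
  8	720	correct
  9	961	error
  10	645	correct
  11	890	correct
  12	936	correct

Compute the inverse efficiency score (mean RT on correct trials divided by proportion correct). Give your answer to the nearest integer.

1009 ms

Correct trials (n=10): 904, 628, 1061, 1064, 730, 832, 720, 645, 890, 936
Mean correct RT = 8410/10 = 841.0000 ms
Proportion correct = 10/12
IES = 841.0000 / (10/12) = 1009.200 ms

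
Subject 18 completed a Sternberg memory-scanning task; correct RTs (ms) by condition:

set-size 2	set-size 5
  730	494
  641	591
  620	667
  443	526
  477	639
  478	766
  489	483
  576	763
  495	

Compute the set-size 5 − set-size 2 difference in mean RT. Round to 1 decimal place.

M(set-size 2) = 4949/9 = 549.889
M(set-size 5) = 4929/8 = 616.125
Difference = 616.125 − 549.889 = 66.236 ms

66.2 ms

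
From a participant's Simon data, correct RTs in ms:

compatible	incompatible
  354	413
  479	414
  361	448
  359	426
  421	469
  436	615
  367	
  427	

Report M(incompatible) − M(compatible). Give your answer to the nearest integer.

64 ms

M(compatible) = 3204/8 = 400.500
M(incompatible) = 2785/6 = 464.167
Difference = 464.167 − 400.500 = 63.667 ms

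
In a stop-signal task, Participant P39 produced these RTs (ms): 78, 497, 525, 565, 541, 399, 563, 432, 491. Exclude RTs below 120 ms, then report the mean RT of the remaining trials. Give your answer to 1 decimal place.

Excluded: 78
Retained (n=8): Σ = 4013
Mean = 4013/8 = 501.6250

501.6 ms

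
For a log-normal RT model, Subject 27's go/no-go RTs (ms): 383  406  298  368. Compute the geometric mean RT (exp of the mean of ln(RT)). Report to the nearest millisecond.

361 ms

ln(RT): 5.9480, 6.0064, 5.6971, 5.9081
Mean ln(RT) = 23.5596/4 = 5.88989
Geometric mean = exp(5.88989) = 361.37 ms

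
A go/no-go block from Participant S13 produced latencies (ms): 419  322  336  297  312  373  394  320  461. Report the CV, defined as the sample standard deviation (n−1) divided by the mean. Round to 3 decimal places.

n = 9, Σ = 3234, M = 359.3333
Σ(x−M)² = 24896.000; s = √(24896.000/8) = 55.7853
CV = 55.7853 / 359.3333 = 0.15525

0.155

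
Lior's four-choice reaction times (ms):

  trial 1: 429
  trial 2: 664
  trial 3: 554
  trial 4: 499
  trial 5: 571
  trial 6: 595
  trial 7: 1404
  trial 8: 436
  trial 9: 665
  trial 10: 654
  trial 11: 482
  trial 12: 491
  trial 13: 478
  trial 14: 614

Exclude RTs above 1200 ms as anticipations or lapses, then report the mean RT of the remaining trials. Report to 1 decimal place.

548.6 ms

Excluded: 1404
Retained (n=13): Σ = 7132
Mean = 7132/13 = 548.6154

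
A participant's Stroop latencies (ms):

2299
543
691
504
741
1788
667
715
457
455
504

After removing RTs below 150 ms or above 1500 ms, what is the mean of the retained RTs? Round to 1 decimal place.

586.3 ms

Excluded: 1788, 2299
Retained (n=9): Σ = 5277
Mean = 5277/9 = 586.3333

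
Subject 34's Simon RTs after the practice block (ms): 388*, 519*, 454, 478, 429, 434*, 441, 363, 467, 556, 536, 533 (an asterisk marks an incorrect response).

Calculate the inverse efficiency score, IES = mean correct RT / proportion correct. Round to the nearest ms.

Correct trials (n=9): 454, 478, 429, 441, 363, 467, 556, 536, 533
Mean correct RT = 4257/9 = 473.0000 ms
Proportion correct = 9/12
IES = 473.0000 / (9/12) = 630.667 ms

631 ms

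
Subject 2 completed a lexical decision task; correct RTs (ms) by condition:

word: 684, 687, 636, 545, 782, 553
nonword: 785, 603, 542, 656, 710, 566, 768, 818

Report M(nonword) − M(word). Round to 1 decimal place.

33.2 ms

M(word) = 3887/6 = 647.833
M(nonword) = 5448/8 = 681.000
Difference = 681.000 − 647.833 = 33.167 ms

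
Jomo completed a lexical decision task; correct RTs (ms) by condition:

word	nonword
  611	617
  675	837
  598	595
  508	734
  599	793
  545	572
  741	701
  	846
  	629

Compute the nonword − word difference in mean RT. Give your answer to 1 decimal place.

91.7 ms

M(word) = 4277/7 = 611.000
M(nonword) = 6324/9 = 702.667
Difference = 702.667 − 611.000 = 91.667 ms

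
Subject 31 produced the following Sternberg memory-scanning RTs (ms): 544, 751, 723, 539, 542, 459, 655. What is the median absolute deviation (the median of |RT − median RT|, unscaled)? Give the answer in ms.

Sorted: 459, 539, 542, 544, 655, 723, 751 → median = 544
|x − 544|: 0, 207, 179, 5, 2, 85, 111
Sorted deviations: 0, 2, 5, 85, 111, 179, 207 → MAD = 85

85 ms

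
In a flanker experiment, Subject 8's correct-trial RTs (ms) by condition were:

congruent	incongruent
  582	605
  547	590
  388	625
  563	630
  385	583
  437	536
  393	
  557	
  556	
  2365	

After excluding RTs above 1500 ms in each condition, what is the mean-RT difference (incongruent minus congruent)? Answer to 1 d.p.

105.1 ms

congruent: exclude 2365
M(congruent) = 4408/9 = 489.778
M(incongruent) = 3569/6 = 594.833
Difference = 594.833 − 489.778 = 105.056 ms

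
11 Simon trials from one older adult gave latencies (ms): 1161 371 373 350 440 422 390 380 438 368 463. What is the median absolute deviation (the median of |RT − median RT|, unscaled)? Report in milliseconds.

32 ms

Sorted: 350, 368, 371, 373, 380, 390, 422, 438, 440, 463, 1161 → median = 390
|x − 390|: 771, 19, 17, 40, 50, 32, 0, 10, 48, 22, 73
Sorted deviations: 0, 10, 17, 19, 22, 32, 40, 48, 50, 73, 771 → MAD = 32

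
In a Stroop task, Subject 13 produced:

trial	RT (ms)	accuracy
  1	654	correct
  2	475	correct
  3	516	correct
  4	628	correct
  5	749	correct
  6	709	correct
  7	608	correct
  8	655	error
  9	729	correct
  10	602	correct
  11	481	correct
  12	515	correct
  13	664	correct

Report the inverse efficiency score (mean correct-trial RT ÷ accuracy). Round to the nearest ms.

Correct trials (n=12): 654, 475, 516, 628, 749, 709, 608, 729, 602, 481, 515, 664
Mean correct RT = 7330/12 = 610.8333 ms
Proportion correct = 12/13
IES = 610.8333 / (12/13) = 661.736 ms

662 ms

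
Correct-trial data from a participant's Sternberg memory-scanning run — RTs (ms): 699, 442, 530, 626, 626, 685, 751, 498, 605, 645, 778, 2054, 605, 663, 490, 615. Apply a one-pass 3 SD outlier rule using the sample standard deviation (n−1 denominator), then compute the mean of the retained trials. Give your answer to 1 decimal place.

617.2 ms

n = 16, ΣRT = 11312, M = 707.000
Σ(x−M)² = 2062432.00; s = √(2062432.00/15) = 370.804
Cutoffs: 707.000 ± 3·370.804 → [-405.4, 1819.4]
Outside: 2054 → excluded.
Retained (n=15): Σ = 9258, mean = 9258/15 = 617.200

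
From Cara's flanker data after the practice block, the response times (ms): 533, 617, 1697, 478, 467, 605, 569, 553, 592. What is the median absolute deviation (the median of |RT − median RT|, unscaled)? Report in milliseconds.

36 ms

Sorted: 467, 478, 533, 553, 569, 592, 605, 617, 1697 → median = 569
|x − 569|: 36, 48, 1128, 91, 102, 36, 0, 16, 23
Sorted deviations: 0, 16, 23, 36, 36, 48, 91, 102, 1128 → MAD = 36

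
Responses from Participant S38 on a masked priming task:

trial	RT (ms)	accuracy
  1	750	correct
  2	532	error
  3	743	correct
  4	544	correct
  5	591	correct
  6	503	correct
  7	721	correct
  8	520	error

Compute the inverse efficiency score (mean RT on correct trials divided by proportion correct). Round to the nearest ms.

856 ms

Correct trials (n=6): 750, 743, 544, 591, 503, 721
Mean correct RT = 3852/6 = 642.0000 ms
Proportion correct = 6/8
IES = 642.0000 / (6/8) = 856.000 ms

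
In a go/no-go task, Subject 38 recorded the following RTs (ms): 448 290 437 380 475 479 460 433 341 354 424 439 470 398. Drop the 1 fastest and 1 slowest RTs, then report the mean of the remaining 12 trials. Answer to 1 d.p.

Sorted: 290, 341, 354, 380, 398, 424, 433, 437, 439, 448, 460, 470, 475, 479
Drop lowest 1 (290) and highest 1 (479)
Remaining (n=12): Σ = 5059, mean = 5059/12 = 421.583

421.6 ms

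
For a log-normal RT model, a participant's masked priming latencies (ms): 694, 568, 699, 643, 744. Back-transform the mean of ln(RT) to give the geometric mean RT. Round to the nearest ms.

ln(RT): 6.5425, 6.3421, 6.5497, 6.4661, 6.6120
Mean ln(RT) = 32.5124/5 = 6.50249
Geometric mean = exp(6.50249) = 666.80 ms

667 ms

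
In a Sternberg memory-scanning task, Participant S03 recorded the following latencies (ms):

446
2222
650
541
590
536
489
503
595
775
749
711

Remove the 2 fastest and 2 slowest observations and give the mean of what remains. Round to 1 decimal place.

609.4 ms

Sorted: 446, 489, 503, 536, 541, 590, 595, 650, 711, 749, 775, 2222
Drop lowest 2 (446, 489) and highest 2 (775, 2222)
Remaining (n=8): Σ = 4875, mean = 4875/8 = 609.375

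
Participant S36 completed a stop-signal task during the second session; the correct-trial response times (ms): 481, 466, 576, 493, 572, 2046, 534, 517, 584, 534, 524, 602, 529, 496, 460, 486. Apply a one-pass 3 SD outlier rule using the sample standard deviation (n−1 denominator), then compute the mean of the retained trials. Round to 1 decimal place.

n = 16, ΣRT = 9900, M = 618.750
Σ(x−M)² = 2200307.00; s = √(2200307.00/15) = 382.998
Cutoffs: 618.750 ± 3·382.998 → [-530.2, 1767.7]
Outside: 2046 → excluded.
Retained (n=15): Σ = 7854, mean = 7854/15 = 523.600

523.6 ms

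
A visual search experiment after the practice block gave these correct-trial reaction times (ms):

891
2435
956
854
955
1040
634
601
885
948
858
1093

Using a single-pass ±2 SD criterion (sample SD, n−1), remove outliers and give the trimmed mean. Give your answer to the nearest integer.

n = 12, ΣRT = 12150, M = 1012.500
Σ(x−M)² = 2434007.00; s = √(2434007.00/11) = 470.397
Cutoffs: 1012.500 ± 2·470.397 → [71.7, 1953.3]
Outside: 2435 → excluded.
Retained (n=11): Σ = 9715, mean = 9715/11 = 883.182

883 ms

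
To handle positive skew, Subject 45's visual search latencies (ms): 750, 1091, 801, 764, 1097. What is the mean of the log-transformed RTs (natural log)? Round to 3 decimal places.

ln(RT): 6.6201, 6.9948, 6.6859, 6.6386, 7.0003
Σ ln(RT) = 33.9397
Mean = 33.9397/5 = 6.78794

6.788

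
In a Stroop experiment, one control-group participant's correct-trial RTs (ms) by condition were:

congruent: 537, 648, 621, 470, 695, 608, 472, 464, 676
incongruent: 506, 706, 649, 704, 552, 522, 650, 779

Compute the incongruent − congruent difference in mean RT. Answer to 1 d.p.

M(congruent) = 5191/9 = 576.778
M(incongruent) = 5068/8 = 633.500
Difference = 633.500 − 576.778 = 56.722 ms

56.7 ms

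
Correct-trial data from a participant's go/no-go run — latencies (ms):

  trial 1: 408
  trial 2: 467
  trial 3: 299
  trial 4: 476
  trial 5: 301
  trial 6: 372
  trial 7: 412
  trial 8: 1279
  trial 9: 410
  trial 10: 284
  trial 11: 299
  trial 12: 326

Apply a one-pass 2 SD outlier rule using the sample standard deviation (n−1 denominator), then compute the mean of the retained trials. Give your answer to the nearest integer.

369 ms

n = 12, ΣRT = 5333, M = 444.417
Σ(x−M)² = 809458.92; s = √(809458.92/11) = 271.270
Cutoffs: 444.417 ± 2·271.270 → [-98.1, 987.0]
Outside: 1279 → excluded.
Retained (n=11): Σ = 4054, mean = 4054/11 = 368.545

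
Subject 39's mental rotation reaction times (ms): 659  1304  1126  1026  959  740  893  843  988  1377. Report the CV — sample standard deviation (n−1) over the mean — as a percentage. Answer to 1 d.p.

n = 10, Σ = 9915, M = 991.5000
Σ(x−M)² = 472178.500; s = √(472178.500/9) = 229.0508
CV = 229.0508 / 991.5000 = 0.23101 = 23.101%

23.1%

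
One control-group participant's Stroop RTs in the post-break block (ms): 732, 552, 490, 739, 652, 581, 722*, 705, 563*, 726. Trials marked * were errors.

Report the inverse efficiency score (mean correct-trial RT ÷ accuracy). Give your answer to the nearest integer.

809 ms

Correct trials (n=8): 732, 552, 490, 739, 652, 581, 705, 726
Mean correct RT = 5177/8 = 647.1250 ms
Proportion correct = 8/10
IES = 647.1250 / (8/10) = 808.906 ms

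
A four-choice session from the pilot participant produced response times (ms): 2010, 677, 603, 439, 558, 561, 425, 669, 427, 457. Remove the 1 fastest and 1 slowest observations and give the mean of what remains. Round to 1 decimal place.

548.9 ms

Sorted: 425, 427, 439, 457, 558, 561, 603, 669, 677, 2010
Drop lowest 1 (425) and highest 1 (2010)
Remaining (n=8): Σ = 4391, mean = 4391/8 = 548.875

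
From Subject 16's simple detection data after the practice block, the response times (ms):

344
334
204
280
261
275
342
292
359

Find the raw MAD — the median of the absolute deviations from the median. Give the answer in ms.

Sorted: 204, 261, 275, 280, 292, 334, 342, 344, 359 → median = 292
|x − 292|: 52, 42, 88, 12, 31, 17, 50, 0, 67
Sorted deviations: 0, 12, 17, 31, 42, 50, 52, 67, 88 → MAD = 42

42 ms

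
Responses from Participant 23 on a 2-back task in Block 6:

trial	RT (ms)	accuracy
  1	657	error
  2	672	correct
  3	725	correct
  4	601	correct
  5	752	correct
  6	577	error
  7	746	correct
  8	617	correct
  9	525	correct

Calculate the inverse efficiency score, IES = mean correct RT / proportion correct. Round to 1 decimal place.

851.9 ms

Correct trials (n=7): 672, 725, 601, 752, 746, 617, 525
Mean correct RT = 4638/7 = 662.5714 ms
Proportion correct = 7/9
IES = 662.5714 / (7/9) = 851.878 ms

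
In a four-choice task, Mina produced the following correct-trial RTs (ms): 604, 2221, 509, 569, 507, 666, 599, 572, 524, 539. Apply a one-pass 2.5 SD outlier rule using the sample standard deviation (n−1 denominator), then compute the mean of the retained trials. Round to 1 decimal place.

n = 10, ΣRT = 7310, M = 731.000
Σ(x−M)² = 2488576.00; s = √(2488576.00/9) = 525.841
Cutoffs: 731.000 ± 2.5·525.841 → [-583.6, 2045.6]
Outside: 2221 → excluded.
Retained (n=9): Σ = 5089, mean = 5089/9 = 565.444

565.4 ms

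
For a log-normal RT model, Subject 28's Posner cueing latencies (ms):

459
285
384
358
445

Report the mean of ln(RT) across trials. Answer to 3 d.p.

5.942

ln(RT): 6.1291, 5.6525, 5.9506, 5.8805, 6.0981
Σ ln(RT) = 29.7108
Mean = 29.7108/5 = 5.94216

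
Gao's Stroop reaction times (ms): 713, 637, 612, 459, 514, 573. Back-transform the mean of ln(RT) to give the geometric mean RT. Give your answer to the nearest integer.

579 ms

ln(RT): 6.5695, 6.4568, 6.4167, 6.1291, 6.2422, 6.3509
Mean ln(RT) = 38.1651/6 = 6.36086
Geometric mean = exp(6.36086) = 578.74 ms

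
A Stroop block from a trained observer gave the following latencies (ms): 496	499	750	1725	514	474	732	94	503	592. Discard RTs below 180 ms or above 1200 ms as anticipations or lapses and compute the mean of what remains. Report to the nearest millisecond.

570 ms

Excluded: 94, 1725
Retained (n=8): Σ = 4560
Mean = 4560/8 = 570.0000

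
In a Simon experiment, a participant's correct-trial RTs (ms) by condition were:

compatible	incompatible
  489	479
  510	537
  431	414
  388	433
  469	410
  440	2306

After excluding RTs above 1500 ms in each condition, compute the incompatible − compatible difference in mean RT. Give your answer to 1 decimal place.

incompatible: exclude 2306
M(compatible) = 2727/6 = 454.500
M(incompatible) = 2273/5 = 454.600
Difference = 454.600 − 454.500 = 0.100 ms

0.1 ms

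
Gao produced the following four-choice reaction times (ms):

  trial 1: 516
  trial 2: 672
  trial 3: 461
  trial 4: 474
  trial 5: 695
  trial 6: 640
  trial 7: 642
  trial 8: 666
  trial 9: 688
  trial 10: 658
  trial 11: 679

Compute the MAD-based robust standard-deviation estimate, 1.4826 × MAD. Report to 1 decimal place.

Sorted: 461, 474, 516, 640, 642, 658, 666, 672, 679, 688, 695 → median = 658
|x − 658| sorted: 0, 8, 14, 16, 18, 21, 30, 37, 142, 184, 197 → MAD = 21
Robust SD ≈ 1.4826 × 21 = 31.135

31.1 ms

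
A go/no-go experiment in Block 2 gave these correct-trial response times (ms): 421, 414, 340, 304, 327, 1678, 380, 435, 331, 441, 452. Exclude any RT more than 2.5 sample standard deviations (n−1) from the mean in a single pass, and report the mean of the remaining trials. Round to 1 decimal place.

384.5 ms

n = 11, ΣRT = 5523, M = 502.091
Σ(x−M)² = 1548188.91; s = √(1548188.91/10) = 393.470
Cutoffs: 502.091 ± 2.5·393.470 → [-481.6, 1485.8]
Outside: 1678 → excluded.
Retained (n=10): Σ = 3845, mean = 3845/10 = 384.500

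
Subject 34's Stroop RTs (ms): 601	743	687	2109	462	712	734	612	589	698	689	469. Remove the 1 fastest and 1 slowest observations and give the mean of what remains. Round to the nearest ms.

Sorted: 462, 469, 589, 601, 612, 687, 689, 698, 712, 734, 743, 2109
Drop lowest 1 (462) and highest 1 (2109)
Remaining (n=10): Σ = 6534, mean = 6534/10 = 653.400

653 ms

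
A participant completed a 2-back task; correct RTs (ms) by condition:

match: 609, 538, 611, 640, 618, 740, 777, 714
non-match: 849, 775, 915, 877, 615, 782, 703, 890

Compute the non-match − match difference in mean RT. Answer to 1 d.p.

144.9 ms

M(match) = 5247/8 = 655.875
M(non-match) = 6406/8 = 800.750
Difference = 800.750 − 655.875 = 144.875 ms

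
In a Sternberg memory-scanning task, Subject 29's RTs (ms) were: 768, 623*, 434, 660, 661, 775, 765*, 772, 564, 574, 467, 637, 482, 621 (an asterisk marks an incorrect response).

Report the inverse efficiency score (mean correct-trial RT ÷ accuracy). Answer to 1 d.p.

Correct trials (n=12): 768, 434, 660, 661, 775, 772, 564, 574, 467, 637, 482, 621
Mean correct RT = 7415/12 = 617.9167 ms
Proportion correct = 12/14
IES = 617.9167 / (12/14) = 720.903 ms

720.9 ms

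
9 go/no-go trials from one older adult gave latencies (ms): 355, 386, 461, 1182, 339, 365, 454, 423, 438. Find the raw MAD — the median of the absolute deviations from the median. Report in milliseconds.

Sorted: 339, 355, 365, 386, 423, 438, 454, 461, 1182 → median = 423
|x − 423|: 68, 37, 38, 759, 84, 58, 31, 0, 15
Sorted deviations: 0, 15, 31, 37, 38, 58, 68, 84, 759 → MAD = 38

38 ms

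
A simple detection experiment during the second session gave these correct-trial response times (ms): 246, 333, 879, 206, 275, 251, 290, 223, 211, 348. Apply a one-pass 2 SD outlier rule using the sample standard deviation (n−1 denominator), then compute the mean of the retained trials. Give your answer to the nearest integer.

n = 10, ΣRT = 3262, M = 326.200
Σ(x−M)² = 360497.60; s = √(360497.60/9) = 200.138
Cutoffs: 326.200 ± 2·200.138 → [-74.1, 726.5]
Outside: 879 → excluded.
Retained (n=9): Σ = 2383, mean = 2383/9 = 264.778

265 ms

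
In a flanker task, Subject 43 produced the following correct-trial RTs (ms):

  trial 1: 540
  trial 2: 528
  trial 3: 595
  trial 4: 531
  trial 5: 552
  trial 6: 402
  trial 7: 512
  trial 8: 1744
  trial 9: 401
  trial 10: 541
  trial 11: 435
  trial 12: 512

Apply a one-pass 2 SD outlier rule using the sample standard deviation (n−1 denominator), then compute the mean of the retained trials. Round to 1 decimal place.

504.5 ms

n = 12, ΣRT = 7293, M = 607.750
Σ(x−M)² = 1448888.25; s = √(1448888.25/11) = 362.929
Cutoffs: 607.750 ± 2·362.929 → [-118.1, 1333.6]
Outside: 1744 → excluded.
Retained (n=11): Σ = 5549, mean = 5549/11 = 504.455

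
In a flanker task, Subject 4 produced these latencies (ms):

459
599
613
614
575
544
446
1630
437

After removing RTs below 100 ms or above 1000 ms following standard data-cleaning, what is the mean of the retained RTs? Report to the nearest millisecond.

Excluded: 1630
Retained (n=8): Σ = 4287
Mean = 4287/8 = 535.8750

536 ms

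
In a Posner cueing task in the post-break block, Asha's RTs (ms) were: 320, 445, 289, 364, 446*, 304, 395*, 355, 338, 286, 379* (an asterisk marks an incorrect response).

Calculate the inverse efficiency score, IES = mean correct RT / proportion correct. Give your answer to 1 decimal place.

Correct trials (n=8): 320, 445, 289, 364, 304, 355, 338, 286
Mean correct RT = 2701/8 = 337.6250 ms
Proportion correct = 8/11
IES = 337.6250 / (8/11) = 464.234 ms

464.2 ms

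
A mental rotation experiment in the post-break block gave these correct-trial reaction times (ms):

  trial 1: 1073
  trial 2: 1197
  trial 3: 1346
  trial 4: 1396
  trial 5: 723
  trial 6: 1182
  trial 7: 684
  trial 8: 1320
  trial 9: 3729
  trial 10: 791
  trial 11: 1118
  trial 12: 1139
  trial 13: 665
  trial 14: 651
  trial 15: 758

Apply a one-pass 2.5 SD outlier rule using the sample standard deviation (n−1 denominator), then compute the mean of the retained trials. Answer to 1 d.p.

n = 15, ΣRT = 17772, M = 1184.800
Σ(x−M)² = 7937470.40; s = √(7937470.40/14) = 752.969
Cutoffs: 1184.800 ± 2.5·752.969 → [-697.6, 3067.2]
Outside: 3729 → excluded.
Retained (n=14): Σ = 14043, mean = 14043/14 = 1003.071

1003.1 ms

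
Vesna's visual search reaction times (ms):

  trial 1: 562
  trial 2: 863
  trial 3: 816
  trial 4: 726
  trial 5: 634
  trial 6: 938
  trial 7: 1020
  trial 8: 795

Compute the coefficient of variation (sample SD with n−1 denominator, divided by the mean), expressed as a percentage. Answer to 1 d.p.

n = 8, Σ = 6354, M = 794.2500
Σ(x−M)² = 161105.500; s = √(161105.500/7) = 151.7072
CV = 151.7072 / 794.2500 = 0.19101 = 19.101%

19.1%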